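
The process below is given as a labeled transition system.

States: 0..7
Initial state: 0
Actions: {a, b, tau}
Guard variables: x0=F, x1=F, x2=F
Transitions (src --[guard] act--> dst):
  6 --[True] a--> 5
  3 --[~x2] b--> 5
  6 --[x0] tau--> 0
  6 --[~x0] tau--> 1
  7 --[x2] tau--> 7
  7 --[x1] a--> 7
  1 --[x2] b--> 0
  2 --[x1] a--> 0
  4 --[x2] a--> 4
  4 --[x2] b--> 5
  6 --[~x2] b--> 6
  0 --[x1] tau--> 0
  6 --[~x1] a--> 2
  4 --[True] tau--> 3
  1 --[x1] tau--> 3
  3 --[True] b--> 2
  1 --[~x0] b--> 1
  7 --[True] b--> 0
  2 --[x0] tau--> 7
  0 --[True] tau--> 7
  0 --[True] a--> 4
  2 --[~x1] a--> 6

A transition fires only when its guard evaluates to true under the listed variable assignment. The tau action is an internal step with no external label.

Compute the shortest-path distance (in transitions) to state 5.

Answer: 3

Analysis:
Layered search for 5:
  L0 = {0}
  L1 = {4,7}
  L2 = {3}
  L3 = {2,5}
first hit 5 at d=3 via a·tau·b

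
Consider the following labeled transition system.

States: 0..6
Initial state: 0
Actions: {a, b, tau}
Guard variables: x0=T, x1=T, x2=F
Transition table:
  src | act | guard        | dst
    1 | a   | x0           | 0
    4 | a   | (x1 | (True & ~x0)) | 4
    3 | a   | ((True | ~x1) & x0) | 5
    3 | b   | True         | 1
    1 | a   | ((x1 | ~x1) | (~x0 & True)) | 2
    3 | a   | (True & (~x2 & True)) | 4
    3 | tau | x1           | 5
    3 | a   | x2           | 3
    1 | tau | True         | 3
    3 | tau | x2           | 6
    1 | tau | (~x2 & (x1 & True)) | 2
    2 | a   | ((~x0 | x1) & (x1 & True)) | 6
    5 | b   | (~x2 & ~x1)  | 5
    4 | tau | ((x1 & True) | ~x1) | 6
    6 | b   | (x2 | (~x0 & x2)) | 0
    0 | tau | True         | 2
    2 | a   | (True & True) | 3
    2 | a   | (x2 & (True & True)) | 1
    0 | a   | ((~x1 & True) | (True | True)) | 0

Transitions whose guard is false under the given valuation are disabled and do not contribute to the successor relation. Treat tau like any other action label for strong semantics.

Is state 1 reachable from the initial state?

After dropping false guards: 14 live edges.
depth 0: {0}
depth 1: {2}  cumulative {0,2}
depth 2: {3,6}  cumulative {0,2,3,6}
depth 3: {1,4,5}  cumulative {0,1,2,3,4,5,6}
Reach set: {0,1,2,3,4,5,6}
witness 1: tau·a·b

Answer: REACHABLE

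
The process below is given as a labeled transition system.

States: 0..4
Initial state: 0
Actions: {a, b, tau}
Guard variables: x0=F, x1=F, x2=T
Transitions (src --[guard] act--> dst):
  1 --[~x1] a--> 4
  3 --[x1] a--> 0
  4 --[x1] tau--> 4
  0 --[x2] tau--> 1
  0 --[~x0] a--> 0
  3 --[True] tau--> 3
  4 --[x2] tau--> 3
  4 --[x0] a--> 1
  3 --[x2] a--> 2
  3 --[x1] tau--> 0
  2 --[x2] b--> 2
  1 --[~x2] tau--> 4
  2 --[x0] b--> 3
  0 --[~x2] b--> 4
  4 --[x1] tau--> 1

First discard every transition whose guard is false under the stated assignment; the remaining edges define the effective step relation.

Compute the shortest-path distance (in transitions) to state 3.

Answer: 3

Trace:
Breadth-first toward 3:
  Layer 0: {0}
  Layer 1: {1}
  Layer 2: {4}
  Layer 3: {3}
first hit 3 at d=3 via tau·a·tau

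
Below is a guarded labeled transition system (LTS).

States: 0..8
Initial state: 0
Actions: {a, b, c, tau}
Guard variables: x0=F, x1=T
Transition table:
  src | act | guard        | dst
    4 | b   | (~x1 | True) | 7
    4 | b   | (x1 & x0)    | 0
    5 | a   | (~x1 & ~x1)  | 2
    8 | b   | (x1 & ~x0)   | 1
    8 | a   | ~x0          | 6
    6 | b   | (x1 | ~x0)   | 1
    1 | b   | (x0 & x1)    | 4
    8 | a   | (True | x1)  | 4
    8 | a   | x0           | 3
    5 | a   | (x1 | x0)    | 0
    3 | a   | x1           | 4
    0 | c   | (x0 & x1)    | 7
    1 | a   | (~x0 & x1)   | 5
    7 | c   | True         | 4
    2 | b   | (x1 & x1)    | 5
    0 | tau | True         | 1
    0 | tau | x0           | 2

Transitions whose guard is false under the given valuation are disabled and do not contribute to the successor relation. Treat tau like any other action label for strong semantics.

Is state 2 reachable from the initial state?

Answer: UNREACHABLE

Analysis:
Guard filter leaves 11 enabled edge(s).
depth 0: {0}
depth 1: {1}  total {0,1}
depth 2: {5}  total {0,1,5}
Reach set: {0,1,5}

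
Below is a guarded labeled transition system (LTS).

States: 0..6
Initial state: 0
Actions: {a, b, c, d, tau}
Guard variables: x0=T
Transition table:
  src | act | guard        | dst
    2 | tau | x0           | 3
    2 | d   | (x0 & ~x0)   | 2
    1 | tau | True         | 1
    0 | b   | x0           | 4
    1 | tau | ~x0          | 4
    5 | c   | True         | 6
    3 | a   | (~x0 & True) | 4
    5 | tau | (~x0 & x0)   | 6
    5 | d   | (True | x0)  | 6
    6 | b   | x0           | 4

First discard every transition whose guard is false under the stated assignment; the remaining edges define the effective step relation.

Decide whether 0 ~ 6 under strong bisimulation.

Answer: BISIMILAR

Working:
Compute ~ classes (split until stable):
  π0 = {{0,1,2,3,4,5,6}}
  π1 = {{0,6},{1,2},{3,4},{5}}
  π2 = {{0,6},{1},{2},{3,4},{5}}
Fixed point at round 3; 5 class(es).
[0]={0,6}  [6]={0,6}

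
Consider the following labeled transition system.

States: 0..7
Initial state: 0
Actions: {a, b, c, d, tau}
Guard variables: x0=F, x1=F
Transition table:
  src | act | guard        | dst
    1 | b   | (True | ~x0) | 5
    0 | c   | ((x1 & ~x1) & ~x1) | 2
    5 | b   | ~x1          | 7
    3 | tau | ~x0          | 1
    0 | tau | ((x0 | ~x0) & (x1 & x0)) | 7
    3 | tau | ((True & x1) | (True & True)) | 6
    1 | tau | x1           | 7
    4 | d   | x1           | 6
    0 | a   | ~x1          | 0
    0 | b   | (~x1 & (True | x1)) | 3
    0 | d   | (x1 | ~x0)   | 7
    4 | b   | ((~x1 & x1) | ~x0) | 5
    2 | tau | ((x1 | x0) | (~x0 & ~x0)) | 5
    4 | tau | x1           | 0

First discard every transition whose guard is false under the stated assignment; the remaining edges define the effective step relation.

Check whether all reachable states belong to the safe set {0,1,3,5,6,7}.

Answer: INVARIANT HOLDS

Analysis:
Safe = {0,1,3,5,6,7}
Reachable = {0,1,3,5,6,7}
  0: ✓
  1: ✓
  3: ✓
  5: ✓
  6: ✓
  7: ✓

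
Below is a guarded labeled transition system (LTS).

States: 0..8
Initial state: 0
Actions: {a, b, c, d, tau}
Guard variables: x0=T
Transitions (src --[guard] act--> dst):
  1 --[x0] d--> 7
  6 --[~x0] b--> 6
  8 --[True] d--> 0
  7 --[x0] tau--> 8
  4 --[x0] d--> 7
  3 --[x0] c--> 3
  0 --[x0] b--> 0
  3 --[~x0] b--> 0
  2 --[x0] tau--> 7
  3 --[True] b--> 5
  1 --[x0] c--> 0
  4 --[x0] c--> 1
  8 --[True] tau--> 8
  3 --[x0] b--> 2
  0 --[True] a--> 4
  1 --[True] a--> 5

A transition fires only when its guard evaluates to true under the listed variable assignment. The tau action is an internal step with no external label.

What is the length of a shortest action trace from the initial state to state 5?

Layered search for 5:
  depth 0: {0}
  depth 1: {4}
  depth 2: {1,7}
  depth 3: {5,8}
5 enters at depth 3; path a·c·a

Answer: 3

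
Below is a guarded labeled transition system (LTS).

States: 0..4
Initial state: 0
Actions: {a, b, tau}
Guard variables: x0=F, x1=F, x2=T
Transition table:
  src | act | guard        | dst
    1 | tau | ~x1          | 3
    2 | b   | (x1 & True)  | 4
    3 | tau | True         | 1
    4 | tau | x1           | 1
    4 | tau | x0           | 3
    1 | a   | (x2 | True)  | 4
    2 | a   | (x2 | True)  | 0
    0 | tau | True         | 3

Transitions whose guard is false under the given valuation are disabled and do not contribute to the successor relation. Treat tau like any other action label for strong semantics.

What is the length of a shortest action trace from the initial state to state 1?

Layered search for 1:
  L0 = {0}
  L1 = {3}
  L2 = {1}
1 enters at depth 2; path tau·tau

Answer: 2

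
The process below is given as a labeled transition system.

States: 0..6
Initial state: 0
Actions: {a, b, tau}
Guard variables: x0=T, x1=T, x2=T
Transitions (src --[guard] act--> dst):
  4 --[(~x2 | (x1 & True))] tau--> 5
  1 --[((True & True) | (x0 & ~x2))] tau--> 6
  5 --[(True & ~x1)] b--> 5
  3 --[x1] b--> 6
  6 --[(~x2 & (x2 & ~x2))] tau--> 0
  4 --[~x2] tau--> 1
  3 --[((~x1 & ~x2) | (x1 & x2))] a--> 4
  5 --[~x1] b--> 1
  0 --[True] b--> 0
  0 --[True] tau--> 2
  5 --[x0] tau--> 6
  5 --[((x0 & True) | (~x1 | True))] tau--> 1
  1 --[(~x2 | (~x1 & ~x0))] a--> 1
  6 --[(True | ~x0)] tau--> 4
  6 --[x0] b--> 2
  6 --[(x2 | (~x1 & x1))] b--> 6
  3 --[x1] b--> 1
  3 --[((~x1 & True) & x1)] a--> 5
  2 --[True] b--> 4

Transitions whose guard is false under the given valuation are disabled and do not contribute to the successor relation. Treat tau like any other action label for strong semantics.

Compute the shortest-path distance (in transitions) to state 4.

Layered search for 4:
  depth 0: {0}
  depth 1: {2}
  depth 2: {4}
first hit 4 at d=2 via tau·b

Answer: 2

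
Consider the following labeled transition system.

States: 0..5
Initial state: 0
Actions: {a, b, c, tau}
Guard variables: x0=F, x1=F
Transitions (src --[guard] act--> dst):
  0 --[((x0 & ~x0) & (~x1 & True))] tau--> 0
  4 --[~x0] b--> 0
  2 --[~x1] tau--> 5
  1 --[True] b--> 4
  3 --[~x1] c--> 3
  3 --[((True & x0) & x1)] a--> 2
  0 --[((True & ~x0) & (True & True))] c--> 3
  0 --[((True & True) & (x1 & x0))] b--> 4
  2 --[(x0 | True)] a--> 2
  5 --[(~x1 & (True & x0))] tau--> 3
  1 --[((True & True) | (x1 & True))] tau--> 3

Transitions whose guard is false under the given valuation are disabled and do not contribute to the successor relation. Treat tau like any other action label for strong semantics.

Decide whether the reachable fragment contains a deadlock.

Answer: DEADLOCK-FREE

Analysis:
Reach set: {0,3}
  0: c→3  [1 exit(s)]
  3: c→3  [1 exit(s)]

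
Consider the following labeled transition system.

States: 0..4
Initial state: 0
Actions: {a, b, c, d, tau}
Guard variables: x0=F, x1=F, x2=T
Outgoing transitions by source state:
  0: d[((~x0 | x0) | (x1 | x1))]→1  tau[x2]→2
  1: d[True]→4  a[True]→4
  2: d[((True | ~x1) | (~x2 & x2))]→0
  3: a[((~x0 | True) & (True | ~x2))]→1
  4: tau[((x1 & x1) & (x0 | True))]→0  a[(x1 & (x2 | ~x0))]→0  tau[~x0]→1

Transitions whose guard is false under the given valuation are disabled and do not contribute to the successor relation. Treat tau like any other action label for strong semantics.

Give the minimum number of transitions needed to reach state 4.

Breadth-first toward 4:
  Layer 0: {0}
  Layer 1: {1,2}
  Layer 2: {4}
depth(4)=2, e.g. d·a

Answer: 2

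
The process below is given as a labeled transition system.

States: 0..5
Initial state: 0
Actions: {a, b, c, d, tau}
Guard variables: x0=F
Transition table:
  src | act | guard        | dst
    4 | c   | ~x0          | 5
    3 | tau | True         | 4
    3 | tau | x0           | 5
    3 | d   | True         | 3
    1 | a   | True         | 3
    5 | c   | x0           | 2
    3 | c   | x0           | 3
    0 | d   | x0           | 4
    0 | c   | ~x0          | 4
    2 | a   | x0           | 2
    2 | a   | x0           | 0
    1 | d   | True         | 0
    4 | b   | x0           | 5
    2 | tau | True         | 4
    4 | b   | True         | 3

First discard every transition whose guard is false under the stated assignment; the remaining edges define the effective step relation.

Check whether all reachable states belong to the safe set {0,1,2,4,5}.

Allowed set {0,1,2,4,5}
Reachable = {0,3,4,5}
  0: ✓
  3: ✗ unsafe
  4: ✓
  5: ✓
counterexample path to 3: c·b

Answer: INVARIANT VIOLATED at state 3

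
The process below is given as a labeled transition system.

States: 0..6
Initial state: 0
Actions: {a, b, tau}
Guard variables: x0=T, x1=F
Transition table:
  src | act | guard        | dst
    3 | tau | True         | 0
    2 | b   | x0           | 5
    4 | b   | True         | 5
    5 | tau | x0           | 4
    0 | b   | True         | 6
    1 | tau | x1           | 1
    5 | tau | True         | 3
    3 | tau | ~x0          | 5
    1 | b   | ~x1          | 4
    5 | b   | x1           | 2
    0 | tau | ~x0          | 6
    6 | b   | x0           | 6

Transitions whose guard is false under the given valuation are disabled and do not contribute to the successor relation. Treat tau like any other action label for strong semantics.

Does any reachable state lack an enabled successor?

Answer: DEADLOCK-FREE

Trace:
Reach set: {0,6}
  0: b→6  [1 exit(s)]
  6: b→6  [1 exit(s)]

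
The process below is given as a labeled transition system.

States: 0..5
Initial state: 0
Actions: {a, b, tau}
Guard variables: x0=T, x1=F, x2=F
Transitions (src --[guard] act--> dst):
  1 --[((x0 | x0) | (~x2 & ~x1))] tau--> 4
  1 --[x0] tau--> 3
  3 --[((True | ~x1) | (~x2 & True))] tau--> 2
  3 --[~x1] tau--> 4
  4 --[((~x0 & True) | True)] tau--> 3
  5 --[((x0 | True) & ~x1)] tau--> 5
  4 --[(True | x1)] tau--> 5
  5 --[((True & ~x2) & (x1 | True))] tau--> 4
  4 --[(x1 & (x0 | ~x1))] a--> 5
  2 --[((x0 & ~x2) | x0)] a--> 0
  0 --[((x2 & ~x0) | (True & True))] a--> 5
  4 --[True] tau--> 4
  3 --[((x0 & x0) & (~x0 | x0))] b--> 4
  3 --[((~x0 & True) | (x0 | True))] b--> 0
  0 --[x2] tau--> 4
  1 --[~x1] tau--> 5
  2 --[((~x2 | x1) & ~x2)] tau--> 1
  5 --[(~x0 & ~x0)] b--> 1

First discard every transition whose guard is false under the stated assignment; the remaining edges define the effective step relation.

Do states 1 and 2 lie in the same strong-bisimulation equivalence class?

Answer: NOT BISIMILAR

Working:
Compute ~ classes (split until stable):
  P[0] = {{0,1,2,3,4,5}}
  P[1] = {{0},{1,4,5},{2},{3}}
  P[2] = {{0},{1,4},{2},{3},{5}}
5 equivalence class(es) (converged in 3)
[1]={1,4}  [2]={2}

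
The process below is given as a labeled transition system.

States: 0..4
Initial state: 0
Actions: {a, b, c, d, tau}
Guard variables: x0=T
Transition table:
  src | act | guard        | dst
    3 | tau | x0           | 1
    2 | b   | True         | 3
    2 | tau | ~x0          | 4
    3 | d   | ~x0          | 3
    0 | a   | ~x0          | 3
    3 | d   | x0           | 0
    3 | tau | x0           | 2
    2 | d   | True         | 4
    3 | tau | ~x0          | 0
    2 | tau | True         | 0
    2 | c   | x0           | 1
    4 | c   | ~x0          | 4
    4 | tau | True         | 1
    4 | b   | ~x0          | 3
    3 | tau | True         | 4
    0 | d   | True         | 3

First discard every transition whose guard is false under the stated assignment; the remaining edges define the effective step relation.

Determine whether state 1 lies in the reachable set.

Answer: REACHABLE

Working:
After dropping false guards: 10 live edges.
L0 = {0}
L1 = {3}  cumulative {0,3}
L2 = {1,2,4}  cumulative {0,1,2,3,4}
R = {0,1,2,3,4}
witness 1: d·tau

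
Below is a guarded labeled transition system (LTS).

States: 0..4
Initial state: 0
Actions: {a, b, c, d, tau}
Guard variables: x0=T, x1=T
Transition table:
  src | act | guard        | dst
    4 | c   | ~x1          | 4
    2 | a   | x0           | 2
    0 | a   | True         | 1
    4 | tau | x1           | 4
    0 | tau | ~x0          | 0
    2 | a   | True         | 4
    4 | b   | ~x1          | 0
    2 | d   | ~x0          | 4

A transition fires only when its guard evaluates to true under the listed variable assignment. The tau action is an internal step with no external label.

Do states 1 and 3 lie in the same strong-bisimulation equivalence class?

Answer: BISIMILAR

Working:
Refine partition for ~:
  P[0] = {{0,1,2,3,4}}
  P[1] = {{0,2},{1,3},{4}}
  P[2] = {{0},{1,3},{2},{4}}
Fixed point at round 3; 4 class(es).
class of 1: {1,3}; class of 3: {1,3}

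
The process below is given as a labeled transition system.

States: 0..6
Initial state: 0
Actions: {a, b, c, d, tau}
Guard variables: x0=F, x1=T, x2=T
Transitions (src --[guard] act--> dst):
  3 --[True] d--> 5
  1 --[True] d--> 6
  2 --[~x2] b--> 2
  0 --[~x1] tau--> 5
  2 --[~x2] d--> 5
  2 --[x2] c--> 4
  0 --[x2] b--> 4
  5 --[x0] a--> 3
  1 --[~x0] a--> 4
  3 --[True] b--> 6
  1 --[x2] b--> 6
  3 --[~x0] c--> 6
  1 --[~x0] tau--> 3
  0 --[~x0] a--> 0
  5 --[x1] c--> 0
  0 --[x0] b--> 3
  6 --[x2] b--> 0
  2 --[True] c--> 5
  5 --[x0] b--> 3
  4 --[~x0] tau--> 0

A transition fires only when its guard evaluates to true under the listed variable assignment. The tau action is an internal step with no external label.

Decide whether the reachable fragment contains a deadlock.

Reach set: {0,4}
  0: a→0  b→4  [2 exit(s)]
  4: tau→0  [1 exit(s)]

Answer: DEADLOCK-FREE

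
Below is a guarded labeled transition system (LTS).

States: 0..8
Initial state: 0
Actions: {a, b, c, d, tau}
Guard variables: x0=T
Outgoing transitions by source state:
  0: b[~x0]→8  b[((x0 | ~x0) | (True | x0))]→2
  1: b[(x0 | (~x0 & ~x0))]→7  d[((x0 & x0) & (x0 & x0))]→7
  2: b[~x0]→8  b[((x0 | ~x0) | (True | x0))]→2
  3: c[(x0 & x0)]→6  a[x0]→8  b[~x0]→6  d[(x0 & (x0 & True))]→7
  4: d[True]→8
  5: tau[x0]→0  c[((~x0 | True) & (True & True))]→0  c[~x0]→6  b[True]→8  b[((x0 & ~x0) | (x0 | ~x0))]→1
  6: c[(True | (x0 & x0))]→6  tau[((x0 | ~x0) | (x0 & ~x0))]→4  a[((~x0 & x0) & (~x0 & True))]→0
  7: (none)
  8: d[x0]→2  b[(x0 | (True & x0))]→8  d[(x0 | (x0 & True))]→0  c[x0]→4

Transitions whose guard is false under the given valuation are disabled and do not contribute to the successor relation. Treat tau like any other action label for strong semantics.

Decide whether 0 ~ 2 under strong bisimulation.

Compute ~ classes (split until stable):
  round 0: {{0,1,2,3,4,5,6,7,8}}
  round 1: {{0,2},{1},{3},{4},{5},{6},{7},{8}}
8 equivalence class(es) (converged in 2)
class of 0: {0,2}; class of 2: {0,2}

Answer: BISIMILAR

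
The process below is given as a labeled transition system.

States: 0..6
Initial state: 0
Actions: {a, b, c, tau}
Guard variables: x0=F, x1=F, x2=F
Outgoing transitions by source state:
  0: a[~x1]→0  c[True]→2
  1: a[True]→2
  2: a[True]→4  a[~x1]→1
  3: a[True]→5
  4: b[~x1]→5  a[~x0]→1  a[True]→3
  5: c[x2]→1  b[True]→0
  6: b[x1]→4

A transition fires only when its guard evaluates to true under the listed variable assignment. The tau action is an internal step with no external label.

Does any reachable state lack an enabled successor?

Answer: DEADLOCK-FREE

Working:
R = {0,1,2,3,4,5}
  0: a→0  c→2  [2 out]
  1: a→2  [1 out]
  2: a→1  a→4  [2 out]
  3: a→5  [1 out]
  4: a→1  a→3  b→5  [3 out]
  5: b→0  [1 out]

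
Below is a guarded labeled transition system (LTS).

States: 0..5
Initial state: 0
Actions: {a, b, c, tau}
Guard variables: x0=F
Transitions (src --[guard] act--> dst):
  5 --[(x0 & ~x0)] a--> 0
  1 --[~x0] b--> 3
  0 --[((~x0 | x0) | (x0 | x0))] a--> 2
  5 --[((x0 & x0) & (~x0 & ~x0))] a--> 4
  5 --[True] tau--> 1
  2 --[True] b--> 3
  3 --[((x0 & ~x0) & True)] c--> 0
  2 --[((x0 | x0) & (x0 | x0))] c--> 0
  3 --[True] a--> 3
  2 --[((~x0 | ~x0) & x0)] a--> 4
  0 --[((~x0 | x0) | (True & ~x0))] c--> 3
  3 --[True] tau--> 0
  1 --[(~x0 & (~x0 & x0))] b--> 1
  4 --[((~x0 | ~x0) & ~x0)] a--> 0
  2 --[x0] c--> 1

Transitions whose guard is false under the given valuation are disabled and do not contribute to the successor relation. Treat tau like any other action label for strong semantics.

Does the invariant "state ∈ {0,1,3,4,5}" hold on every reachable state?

Answer: INVARIANT VIOLATED at state 2

Analysis:
Allowed set {0,1,3,4,5}
Reach set: {0,2,3}
  0: ✓
  2: outside
  3: ✓
reach 2 via a — violates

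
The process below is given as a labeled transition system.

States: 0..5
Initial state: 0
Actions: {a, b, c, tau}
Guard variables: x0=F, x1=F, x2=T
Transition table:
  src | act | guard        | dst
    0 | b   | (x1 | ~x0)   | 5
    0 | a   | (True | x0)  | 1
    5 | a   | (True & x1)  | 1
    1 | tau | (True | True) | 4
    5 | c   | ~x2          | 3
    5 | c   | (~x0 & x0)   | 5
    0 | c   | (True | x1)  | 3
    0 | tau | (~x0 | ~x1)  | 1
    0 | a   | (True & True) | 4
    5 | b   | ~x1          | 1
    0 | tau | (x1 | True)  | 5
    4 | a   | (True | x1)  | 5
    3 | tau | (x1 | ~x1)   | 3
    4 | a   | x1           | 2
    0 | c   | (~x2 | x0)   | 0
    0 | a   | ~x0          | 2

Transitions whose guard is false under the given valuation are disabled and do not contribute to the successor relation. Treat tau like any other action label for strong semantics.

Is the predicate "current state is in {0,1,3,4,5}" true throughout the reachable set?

Answer: INVARIANT VIOLATED at state 2

Trace:
Inv-set: {0,1,3,4,5}
Reach set: {0,1,2,3,4,5}
  0: ✓
  1: ✓
  2: outside
  3: ✓
  4: ✓
  5: ✓
witness against invariant: a → 2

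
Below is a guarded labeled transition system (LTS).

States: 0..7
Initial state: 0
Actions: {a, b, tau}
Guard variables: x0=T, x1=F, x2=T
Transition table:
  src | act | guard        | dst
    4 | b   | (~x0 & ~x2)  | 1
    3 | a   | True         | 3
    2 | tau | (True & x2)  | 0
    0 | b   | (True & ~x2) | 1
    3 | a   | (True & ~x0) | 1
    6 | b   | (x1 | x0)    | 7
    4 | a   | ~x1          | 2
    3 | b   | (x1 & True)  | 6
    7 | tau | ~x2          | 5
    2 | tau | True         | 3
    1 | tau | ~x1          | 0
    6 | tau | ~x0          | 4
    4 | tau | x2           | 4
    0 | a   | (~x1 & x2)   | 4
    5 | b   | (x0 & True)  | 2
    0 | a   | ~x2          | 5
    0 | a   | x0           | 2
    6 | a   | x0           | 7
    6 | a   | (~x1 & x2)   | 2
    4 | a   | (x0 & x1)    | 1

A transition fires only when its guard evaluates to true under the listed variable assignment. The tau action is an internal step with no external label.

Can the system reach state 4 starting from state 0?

Answer: REACHABLE

Trace:
After dropping false guards: 12 live edges.
depth 0: {0}
depth 1: {2,4}  cumulative {0,2,4}
depth 2: {3}  cumulative {0,2,3,4}
Reach set: {0,2,3,4}
Path to 4: a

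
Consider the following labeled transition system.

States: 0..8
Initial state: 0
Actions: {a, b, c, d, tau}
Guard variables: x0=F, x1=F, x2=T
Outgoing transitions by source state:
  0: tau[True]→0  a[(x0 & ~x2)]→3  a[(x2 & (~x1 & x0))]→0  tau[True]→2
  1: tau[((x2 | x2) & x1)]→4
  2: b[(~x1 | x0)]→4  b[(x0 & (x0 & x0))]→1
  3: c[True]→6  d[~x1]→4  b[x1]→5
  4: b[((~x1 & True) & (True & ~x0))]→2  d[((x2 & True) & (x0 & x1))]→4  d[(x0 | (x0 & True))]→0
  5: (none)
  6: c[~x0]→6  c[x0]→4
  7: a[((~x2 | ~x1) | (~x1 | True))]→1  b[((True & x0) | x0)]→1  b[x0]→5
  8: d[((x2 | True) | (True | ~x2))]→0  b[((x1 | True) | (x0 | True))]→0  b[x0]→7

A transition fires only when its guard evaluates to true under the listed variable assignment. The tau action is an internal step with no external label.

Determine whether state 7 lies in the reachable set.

Answer: UNREACHABLE

Analysis:
Guard filter leaves 10 enabled edge(s).
depth 0: {0}
depth 1: {2}  cumulative {0,2}
depth 2: {4}  cumulative {0,2,4}
Reach set: {0,2,4}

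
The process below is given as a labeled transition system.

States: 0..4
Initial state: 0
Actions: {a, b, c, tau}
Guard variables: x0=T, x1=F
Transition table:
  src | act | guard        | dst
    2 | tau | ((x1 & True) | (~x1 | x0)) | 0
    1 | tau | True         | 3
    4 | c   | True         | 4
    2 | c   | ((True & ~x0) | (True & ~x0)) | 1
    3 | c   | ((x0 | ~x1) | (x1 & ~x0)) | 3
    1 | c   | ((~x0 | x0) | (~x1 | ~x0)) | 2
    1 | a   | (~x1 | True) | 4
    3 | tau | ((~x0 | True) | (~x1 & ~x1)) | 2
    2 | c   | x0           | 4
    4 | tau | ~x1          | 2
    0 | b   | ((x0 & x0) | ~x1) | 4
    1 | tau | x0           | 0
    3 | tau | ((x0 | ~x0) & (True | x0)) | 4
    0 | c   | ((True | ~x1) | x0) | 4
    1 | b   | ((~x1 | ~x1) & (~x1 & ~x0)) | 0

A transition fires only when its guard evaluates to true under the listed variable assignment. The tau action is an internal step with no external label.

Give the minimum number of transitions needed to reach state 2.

BFS to 2:
  Layer 0: {0}
  Layer 1: {4}
  Layer 2: {2}
2 enters at depth 2; path b·tau

Answer: 2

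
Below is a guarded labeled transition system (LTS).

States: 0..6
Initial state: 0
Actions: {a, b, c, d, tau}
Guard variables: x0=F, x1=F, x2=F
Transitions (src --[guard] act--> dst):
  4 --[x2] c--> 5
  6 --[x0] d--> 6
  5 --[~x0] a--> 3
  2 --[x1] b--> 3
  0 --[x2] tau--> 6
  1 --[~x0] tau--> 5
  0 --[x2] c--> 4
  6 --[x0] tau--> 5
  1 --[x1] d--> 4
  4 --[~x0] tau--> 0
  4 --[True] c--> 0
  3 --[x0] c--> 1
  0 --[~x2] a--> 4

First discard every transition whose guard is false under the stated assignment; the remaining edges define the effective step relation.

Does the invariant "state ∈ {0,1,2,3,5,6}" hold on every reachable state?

Safe = {0,1,2,3,5,6}
Reachable = {0,4}
  0: safe
  4: ✗ unsafe
witness against invariant: a → 4

Answer: INVARIANT VIOLATED at state 4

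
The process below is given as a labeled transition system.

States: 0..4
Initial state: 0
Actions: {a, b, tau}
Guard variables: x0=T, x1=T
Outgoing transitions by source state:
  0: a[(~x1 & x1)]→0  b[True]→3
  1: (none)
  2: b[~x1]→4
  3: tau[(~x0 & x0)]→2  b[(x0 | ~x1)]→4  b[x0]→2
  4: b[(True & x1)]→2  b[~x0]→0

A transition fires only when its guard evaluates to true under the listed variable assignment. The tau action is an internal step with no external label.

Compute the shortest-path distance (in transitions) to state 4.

Answer: 2

Analysis:
Layered search for 4:
  Layer 0: {0}
  Layer 1: {3}
  Layer 2: {2,4}
first hit 4 at d=2 via b·b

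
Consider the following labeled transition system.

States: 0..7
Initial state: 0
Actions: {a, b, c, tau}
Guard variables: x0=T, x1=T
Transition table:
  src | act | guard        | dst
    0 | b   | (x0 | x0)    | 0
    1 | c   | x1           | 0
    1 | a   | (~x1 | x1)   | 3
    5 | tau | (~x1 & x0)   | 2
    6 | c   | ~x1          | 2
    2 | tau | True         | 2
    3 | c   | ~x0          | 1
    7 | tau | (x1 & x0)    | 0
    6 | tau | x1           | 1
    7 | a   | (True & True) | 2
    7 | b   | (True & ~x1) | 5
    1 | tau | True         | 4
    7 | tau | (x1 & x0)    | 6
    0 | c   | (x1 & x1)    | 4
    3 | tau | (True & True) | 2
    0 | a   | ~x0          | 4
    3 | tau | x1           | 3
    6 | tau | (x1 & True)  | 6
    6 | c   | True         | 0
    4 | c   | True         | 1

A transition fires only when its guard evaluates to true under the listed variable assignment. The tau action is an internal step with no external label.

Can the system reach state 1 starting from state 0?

Answer: REACHABLE

Analysis:
After dropping false guards: 15 live edges.
depth 0: {0}
depth 1: {4}  cumulative {0,4}
depth 2: {1}  cumulative {0,1,4}
depth 3: {3}  cumulative {0,1,3,4}
depth 4: {2}  cumulative {0,1,2,3,4}
Reach set: {0,1,2,3,4}
witness 1: c·c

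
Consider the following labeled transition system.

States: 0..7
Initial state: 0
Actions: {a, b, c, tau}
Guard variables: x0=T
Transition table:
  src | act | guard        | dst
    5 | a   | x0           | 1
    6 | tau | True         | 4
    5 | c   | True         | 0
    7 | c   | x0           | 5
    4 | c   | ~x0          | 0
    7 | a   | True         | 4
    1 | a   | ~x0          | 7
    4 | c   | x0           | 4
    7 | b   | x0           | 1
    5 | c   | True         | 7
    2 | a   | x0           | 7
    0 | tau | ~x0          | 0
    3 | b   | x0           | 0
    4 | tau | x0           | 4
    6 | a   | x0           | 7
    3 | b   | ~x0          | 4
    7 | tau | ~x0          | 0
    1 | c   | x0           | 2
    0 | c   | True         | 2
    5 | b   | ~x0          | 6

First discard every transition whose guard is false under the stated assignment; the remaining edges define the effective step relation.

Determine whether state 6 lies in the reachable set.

Answer: UNREACHABLE

Trace:
14 transition(s) survive guard evaluation.
L0 = {0}
L1 = {2}  now seen {0,2}
L2 = {7}  now seen {0,2,7}
L3 = {1,4,5}  now seen {0,1,2,4,5,7}
Reach set: {0,1,2,4,5,7}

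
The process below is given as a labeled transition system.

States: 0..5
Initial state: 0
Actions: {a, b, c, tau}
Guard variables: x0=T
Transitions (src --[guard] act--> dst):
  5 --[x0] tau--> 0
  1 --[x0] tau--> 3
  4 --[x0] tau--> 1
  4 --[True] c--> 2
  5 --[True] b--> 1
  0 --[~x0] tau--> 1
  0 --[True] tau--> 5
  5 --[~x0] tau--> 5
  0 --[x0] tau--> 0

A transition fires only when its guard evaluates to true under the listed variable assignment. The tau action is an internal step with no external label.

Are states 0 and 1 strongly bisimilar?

Refine partition for ~:
  π0 = {{0,1,2,3,4,5}}
  π1 = {{0,1},{2,3},{4},{5}}
  π2 = {{0},{1},{2,3},{4},{5}}
Fixed point at round 3; 5 class(es).
[0]={0}  [1]={1}

Answer: NOT BISIMILAR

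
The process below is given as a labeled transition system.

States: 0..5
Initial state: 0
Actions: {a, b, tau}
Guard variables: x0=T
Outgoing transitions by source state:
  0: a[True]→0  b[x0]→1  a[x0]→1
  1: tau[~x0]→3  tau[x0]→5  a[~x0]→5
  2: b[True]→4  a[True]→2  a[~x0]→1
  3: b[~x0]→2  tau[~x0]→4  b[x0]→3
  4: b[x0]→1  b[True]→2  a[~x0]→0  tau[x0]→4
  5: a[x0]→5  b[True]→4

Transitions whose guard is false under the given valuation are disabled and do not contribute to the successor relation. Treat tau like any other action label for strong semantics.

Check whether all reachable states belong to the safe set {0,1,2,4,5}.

Answer: INVARIANT HOLDS

Trace:
Allowed set {0,1,2,4,5}
R = {0,1,2,4,5}
  0: ok
  1: ok
  2: ok
  4: ok
  5: ok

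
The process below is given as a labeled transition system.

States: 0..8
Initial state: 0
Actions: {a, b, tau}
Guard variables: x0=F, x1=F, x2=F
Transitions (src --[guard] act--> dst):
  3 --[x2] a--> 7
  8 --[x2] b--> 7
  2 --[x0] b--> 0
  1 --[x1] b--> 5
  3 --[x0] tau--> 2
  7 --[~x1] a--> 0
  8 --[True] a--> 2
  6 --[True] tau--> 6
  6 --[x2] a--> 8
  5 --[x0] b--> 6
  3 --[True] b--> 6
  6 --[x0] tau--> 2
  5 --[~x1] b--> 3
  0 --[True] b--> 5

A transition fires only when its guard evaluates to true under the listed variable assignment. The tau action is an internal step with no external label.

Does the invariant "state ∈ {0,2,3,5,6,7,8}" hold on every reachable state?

Allowed set {0,2,3,5,6,7,8}
Reachable = {0,3,5,6}
  0: ✓
  3: ✓
  5: ✓
  6: ✓

Answer: INVARIANT HOLDS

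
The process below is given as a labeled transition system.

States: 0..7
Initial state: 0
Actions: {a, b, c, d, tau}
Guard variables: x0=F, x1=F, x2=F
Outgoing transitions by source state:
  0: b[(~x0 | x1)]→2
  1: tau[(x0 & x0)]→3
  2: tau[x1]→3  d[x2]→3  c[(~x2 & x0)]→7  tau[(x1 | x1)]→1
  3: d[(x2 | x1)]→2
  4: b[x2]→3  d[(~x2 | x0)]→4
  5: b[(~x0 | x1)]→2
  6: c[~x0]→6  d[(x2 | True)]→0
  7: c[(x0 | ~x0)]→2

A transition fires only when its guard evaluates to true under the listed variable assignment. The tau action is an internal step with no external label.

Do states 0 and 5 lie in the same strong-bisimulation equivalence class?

Refine partition for ~:
  P[0] = {{0,1,2,3,4,5,6,7}}
  P[1] = {{0,5},{1,2,3},{4},{6},{7}}
Fixed point at round 2; 5 class(es).
0∈{0,5}, 5∈{0,5}

Answer: BISIMILAR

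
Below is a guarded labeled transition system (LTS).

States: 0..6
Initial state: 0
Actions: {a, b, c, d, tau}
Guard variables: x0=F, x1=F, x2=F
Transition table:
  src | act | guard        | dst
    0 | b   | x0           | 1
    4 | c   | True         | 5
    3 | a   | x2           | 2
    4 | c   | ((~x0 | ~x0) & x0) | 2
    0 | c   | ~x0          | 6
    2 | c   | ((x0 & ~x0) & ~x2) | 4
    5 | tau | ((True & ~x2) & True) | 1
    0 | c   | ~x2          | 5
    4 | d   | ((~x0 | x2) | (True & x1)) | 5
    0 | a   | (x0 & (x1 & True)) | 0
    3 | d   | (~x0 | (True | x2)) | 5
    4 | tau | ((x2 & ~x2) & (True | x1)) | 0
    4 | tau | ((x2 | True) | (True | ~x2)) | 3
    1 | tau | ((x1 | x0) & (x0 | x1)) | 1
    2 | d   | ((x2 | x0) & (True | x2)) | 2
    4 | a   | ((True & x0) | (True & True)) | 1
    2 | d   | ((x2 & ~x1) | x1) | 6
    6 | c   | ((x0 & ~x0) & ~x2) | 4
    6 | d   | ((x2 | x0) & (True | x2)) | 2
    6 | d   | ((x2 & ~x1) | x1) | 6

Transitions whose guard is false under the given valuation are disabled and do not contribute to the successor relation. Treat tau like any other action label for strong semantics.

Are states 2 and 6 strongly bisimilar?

Bisimulation quotient by refinement:
  π0 = {{0,1,2,3,4,5,6}}
  π1 = {{0},{1,2,6},{3},{4},{5}}
5 equivalence class(es) (converged in 2)
class of 2: {1,2,6}; class of 6: {1,2,6}

Answer: BISIMILAR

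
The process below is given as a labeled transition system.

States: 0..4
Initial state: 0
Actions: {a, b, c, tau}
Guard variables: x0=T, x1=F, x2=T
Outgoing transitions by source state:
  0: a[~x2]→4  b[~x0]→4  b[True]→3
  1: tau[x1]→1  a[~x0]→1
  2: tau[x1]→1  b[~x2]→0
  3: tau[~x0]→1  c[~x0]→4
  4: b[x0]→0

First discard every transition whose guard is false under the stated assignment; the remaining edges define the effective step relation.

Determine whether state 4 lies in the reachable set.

Answer: UNREACHABLE

Working:
After dropping false guards: 2 live edges.
depth 0: {0}
depth 1: {3}  total {0,3}
Reach set: {0,3}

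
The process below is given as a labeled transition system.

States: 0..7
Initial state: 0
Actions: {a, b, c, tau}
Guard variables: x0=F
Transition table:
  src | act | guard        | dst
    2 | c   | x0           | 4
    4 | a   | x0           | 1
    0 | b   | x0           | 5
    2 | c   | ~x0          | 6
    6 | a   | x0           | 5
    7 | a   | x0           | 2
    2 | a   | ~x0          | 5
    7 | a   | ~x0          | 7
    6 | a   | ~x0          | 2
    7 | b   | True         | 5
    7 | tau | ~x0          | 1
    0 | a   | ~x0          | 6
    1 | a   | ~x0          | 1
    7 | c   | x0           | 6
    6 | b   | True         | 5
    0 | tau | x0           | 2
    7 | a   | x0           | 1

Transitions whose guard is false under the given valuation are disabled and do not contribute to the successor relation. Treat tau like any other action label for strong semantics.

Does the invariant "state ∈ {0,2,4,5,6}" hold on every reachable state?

Answer: INVARIANT HOLDS

Working:
Allowed set {0,2,4,5,6}
R = {0,2,5,6}
  0: ok
  2: ok
  5: ok
  6: ok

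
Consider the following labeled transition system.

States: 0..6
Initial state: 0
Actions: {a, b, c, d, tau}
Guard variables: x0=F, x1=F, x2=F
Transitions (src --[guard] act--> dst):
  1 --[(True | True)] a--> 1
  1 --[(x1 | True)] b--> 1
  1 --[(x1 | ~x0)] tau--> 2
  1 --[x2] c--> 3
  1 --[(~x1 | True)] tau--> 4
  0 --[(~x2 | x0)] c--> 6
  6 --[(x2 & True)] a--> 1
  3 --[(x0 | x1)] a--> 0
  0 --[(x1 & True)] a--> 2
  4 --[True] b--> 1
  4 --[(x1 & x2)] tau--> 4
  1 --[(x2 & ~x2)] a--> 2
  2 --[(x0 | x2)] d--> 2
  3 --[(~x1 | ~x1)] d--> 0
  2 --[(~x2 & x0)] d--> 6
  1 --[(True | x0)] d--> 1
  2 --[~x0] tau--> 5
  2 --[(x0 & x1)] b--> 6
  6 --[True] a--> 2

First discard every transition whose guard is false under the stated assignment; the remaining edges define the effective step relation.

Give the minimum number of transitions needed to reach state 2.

Answer: 2

Working:
BFS to 2:
  L0 = {0}
  L1 = {6}
  L2 = {2}
depth(2)=2, e.g. c·a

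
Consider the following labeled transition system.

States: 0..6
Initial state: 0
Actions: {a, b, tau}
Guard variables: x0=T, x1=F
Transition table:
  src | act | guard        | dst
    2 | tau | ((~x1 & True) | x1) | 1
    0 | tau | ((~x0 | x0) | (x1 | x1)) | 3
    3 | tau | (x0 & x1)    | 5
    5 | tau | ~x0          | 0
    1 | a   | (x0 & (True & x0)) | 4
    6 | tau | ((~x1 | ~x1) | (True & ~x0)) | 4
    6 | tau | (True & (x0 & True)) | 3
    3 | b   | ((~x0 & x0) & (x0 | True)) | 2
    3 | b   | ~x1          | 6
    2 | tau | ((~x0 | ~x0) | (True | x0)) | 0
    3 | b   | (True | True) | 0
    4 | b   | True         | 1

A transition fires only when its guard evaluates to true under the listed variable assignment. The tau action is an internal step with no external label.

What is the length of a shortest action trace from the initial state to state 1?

Answer: 4

Analysis:
Layered search for 1:
  L0 = {0}
  L1 = {3}
  L2 = {6}
  L3 = {4}
  L4 = {1}
first hit 1 at d=4 via tau·b·tau·b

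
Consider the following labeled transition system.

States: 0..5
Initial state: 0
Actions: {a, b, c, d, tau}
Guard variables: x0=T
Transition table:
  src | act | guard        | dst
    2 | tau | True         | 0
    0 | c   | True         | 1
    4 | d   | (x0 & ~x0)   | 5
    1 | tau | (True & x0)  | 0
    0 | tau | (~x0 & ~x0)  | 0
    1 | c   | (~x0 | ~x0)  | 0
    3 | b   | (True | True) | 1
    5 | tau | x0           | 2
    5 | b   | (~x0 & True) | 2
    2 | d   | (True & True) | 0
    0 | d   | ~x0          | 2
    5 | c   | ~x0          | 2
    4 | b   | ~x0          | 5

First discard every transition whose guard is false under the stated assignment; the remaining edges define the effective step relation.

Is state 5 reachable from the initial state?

Answer: UNREACHABLE

Working:
6 transition(s) survive guard evaluation.
L0 = {0}
L1 = {1}  cumulative {0,1}
R = {0,1}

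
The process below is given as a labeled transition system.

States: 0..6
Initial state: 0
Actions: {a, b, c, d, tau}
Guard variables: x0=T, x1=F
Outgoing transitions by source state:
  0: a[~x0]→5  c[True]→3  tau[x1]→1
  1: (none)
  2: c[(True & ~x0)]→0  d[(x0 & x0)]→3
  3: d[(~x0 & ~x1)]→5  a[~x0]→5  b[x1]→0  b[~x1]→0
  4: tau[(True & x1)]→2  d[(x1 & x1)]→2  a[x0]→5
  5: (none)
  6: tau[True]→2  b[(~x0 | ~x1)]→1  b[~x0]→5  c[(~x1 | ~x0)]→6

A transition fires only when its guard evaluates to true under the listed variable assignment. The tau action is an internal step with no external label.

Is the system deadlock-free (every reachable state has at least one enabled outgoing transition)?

R = {0,3}
  0: c→3  [1 exit(s)]
  3: b→0  [1 exit(s)]

Answer: DEADLOCK-FREE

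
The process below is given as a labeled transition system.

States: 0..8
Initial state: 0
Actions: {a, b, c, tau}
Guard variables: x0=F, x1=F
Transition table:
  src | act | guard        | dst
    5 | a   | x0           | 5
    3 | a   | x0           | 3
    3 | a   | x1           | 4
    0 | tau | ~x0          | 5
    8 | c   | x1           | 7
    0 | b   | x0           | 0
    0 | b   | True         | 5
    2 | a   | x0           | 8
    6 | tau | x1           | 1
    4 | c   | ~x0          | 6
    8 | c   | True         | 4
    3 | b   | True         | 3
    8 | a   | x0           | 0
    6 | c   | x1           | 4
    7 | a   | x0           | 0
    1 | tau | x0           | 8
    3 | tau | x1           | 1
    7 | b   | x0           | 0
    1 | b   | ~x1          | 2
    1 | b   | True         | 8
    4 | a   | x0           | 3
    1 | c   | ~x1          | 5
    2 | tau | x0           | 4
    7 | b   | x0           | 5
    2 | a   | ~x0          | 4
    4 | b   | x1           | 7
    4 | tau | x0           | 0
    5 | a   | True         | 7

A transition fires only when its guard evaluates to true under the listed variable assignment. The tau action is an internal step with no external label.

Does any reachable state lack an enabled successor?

R = {0,5,7}
  0: b→5  tau→5  [deg 2]
  5: a→7  [deg 1]
  7: ∅  [STUCK]
witness 7: tau·a

Answer: DEADLOCK at state 7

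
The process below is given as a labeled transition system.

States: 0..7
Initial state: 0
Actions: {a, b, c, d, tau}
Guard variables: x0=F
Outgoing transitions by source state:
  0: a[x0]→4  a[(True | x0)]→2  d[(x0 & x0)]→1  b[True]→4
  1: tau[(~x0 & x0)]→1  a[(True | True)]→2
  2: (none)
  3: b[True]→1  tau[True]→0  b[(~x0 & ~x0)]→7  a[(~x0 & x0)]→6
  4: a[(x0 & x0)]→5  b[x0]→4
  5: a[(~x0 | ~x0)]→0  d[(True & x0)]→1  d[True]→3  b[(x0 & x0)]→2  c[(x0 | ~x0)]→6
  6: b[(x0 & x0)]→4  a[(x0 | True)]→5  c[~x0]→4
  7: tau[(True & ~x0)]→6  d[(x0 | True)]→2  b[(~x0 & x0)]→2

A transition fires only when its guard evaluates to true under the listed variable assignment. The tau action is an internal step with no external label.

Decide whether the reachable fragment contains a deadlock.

Answer: DEADLOCK at state 2

Analysis:
R = {0,2,4}
  0: a→2  b→4  [deg 2]
  2: ∅  [deadlock]
  4: ∅  [deadlock]
witness 2: a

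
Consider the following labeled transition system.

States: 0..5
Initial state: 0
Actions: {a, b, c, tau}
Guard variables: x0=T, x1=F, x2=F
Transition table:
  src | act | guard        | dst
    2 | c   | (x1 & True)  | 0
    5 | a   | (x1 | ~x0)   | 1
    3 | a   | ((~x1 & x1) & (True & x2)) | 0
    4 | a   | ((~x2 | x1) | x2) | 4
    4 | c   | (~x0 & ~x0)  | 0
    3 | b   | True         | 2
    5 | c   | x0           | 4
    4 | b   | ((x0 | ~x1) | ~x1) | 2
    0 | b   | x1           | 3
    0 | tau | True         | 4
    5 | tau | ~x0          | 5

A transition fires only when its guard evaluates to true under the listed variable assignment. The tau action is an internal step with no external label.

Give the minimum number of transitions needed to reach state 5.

Answer: UNREACHABLE

Analysis:
Layered search for 5:
  depth 0: {0}
  depth 1: {4}
  depth 2: {2}
5 never appears.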